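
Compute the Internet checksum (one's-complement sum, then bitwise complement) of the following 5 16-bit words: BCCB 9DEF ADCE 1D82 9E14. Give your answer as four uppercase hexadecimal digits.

3BDF

One's-complement addition (fold any carry out of bit 15 back into bit 0):
  0xBCCB + 0x9DEF = 0x15ABA → wrap carry → 0x5ABB
  0x5ABB + 0xADCE = 0x10889 → wrap carry → 0x088A
  0x088A + 0x1D82 = 0x0260C
  0x260C + 0x9E14 = 0x0C420
One's-complement sum = 0xC420.
Checksum = ~0xC420 & 0xFFFF = 0x3BDF.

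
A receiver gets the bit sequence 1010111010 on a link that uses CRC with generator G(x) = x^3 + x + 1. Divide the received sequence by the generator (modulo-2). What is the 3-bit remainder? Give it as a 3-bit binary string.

Modulo-2 division of 1010111010 by 1011:
  pos 0: 1010 XOR 1011 = 0001
  pos 3: 1111 XOR 1011 = 0100
  pos 4: 1000 XOR 1011 = 0011
  pos 6: 1110 XOR 1011 = 0101
Remainder = 101 (nonzero — an error is detected).

101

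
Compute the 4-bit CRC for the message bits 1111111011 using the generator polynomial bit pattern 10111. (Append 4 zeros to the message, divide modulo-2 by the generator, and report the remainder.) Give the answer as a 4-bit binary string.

0100

Append 4 zeros: 11111110110000. Divide by 10111 (XOR where the leading bit is 1):
  pos 0: 11111 XOR 10111 = 01000
  pos 1: 10001 XOR 10111 = 00110
  pos 3: 11010 XOR 10111 = 01101
  pos 4: 11011 XOR 10111 = 01100
  pos 5: 11001 XOR 10111 = 01110
  pos 6: 11100 XOR 10111 = 01011
  pos 7: 10110 XOR 10111 = 00001
Remainder (last 4 bits) = 0100. This is the CRC / FCS.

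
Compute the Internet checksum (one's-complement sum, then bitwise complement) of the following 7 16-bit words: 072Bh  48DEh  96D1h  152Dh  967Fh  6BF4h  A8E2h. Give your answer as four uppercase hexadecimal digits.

One's-complement addition (fold any carry out of bit 15 back into bit 0):
  0x072B + 0x48DE = 0x05009
  0x5009 + 0x96D1 = 0x0E6DA
  0xE6DA + 0x152D = 0x0FC07
  0xFC07 + 0x967F = 0x19286 → wrap carry → 0x9287
  0x9287 + 0x6BF4 = 0x0FE7B
  0xFE7B + 0xA8E2 = 0x1A75D → wrap carry → 0xA75E
One's-complement sum = 0xA75E.
Checksum = ~0xA75E & 0xFFFF = 0x58A1.

58A1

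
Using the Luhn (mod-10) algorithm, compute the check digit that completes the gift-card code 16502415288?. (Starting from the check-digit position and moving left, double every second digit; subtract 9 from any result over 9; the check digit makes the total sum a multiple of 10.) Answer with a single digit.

7

Partial digits right→left: 8 8 2 5 1 4 2 0 5 6 1
Double every second digit counting from the check-digit position (so the 1st, 3rd, 5th, ... of the partial from the right).
  doubled (with −9 where >9): 7 4 2 4 1 2 → sum 20
  kept as-is: 8 5 4 0 6 → sum 23
Total = 20 + 23 = 43.
Check digit = (10 − (43 mod 10)) mod 10 = 7.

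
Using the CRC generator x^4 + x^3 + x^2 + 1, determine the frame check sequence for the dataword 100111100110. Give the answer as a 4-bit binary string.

Append 4 zeros: 1001111001100000. Divide by 11101 (XOR where the leading bit is 1):
  pos 0: 10011 XOR 11101 = 01110
  pos 1: 11101 XOR 11101 = 00000
  pos 6: 10011 XOR 11101 = 01110
  pos 7: 11100 XOR 11101 = 00001
  pos 11: 10000 XOR 11101 = 01101
Remainder (last 4 bits) = 1101. This is the CRC / FCS.

1101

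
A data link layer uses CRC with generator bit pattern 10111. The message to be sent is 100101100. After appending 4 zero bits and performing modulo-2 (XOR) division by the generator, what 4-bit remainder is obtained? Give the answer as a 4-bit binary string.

Append 4 zeros: 1001011000000. Divide by 10111 (XOR where the leading bit is 1):
  pos 0: 10010 XOR 10111 = 00101
  pos 2: 10111 XOR 10111 = 00000
Remainder (last 4 bits) = 0000. This is the CRC / FCS.

0000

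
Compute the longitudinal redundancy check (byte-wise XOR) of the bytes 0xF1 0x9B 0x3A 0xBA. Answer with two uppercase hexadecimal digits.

EA

XOR the bytes together:
  start with 0xF1
  0xF1 ⊕ 0x9B = 0x6A
  0x6A ⊕ 0x3A = 0x50
  0x50 ⊕ 0xBA = 0xEA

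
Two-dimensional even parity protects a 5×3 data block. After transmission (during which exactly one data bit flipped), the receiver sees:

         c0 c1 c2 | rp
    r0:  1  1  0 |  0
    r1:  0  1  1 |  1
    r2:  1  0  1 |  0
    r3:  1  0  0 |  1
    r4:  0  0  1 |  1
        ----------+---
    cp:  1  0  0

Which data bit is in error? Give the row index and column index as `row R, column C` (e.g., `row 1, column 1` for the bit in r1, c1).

Recompute each row's even parity and compare to rp:
  r0: data parity 0, sent rp 0 → ok
  r1: data parity 0, sent rp 1 → mismatch
  r2: data parity 0, sent rp 0 → ok
  r3: data parity 1, sent rp 1 → ok
  r4: data parity 1, sent rp 1 → ok
Recompute each column's even parity and compare to cp:
  c0: data parity 1, sent cp 1 → ok
  c1: data parity 0, sent cp 0 → ok
  c2: data parity 1, sent cp 0 → mismatch
Exactly one row (r1) and one column (c2) fail → the flipped bit is at their intersection.

row 1, column 2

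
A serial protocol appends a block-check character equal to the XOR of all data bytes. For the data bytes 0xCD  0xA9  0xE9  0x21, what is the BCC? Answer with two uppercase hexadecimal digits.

XOR the bytes together:
  start with 0xCD
  0xCD ⊕ 0xA9 = 0x64
  0x64 ⊕ 0xE9 = 0x8D
  0x8D ⊕ 0x21 = 0xAC

AC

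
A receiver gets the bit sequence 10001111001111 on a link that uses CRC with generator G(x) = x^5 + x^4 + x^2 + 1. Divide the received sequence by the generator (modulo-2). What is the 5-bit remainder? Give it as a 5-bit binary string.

Modulo-2 division of 10001111001111 by 110101:
  pos 0: 100011 XOR 110101 = 010110
  pos 1: 101101 XOR 110101 = 011000
  pos 2: 110001 XOR 110101 = 000100
  pos 5: 100001 XOR 110101 = 010100
  pos 6: 101001 XOR 110101 = 011100
  pos 7: 111001 XOR 110101 = 001100
Remainder = 11001 (nonzero — an error is detected).

11001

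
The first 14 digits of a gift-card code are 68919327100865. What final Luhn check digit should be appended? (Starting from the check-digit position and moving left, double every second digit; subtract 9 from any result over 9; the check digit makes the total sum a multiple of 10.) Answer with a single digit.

9

Partial digits right→left: 5 6 8 0 0 1 7 2 3 9 1 9 8 6
Double every second digit counting from the check-digit position (so the 1st, 3rd, 5th, ... of the partial from the right).
  doubled (with −9 where >9): 1 7 0 5 6 2 7 → sum 28
  kept as-is: 6 0 1 2 9 9 6 → sum 33
Total = 28 + 33 = 61.
Check digit = (10 − (61 mod 10)) mod 10 = 9.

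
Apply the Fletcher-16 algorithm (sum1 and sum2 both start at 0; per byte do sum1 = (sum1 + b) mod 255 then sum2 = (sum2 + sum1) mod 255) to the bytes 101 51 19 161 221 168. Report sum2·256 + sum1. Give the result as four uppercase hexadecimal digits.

F5D3

Running sums (mod 255):
  after byte 0 (101): sum1=101, sum2=101
  after byte 1 (51): sum1=152, sum2=253
  after byte 2 (19): sum1=171, sum2=169
  after byte 3 (161): sum1=77, sum2=246
  after byte 4 (221): sum1=43, sum2=34
  after byte 5 (168): sum1=211, sum2=245
Checksum = sum2·256 + sum1 = 245·256 + 211 = 62931 = 0xF5D3.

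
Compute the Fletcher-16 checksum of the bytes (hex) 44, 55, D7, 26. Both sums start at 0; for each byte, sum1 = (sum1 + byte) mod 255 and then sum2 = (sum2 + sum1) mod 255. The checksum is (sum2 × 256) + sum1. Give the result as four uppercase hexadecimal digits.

E697

Running sums (mod 255):
  after byte 0 (44): sum1=68, sum2=68
  after byte 1 (55): sum1=153, sum2=221
  after byte 2 (D7): sum1=113, sum2=79
  after byte 3 (26): sum1=151, sum2=230
Checksum = sum2·256 + sum1 = 230·256 + 151 = 59031 = 0xE697.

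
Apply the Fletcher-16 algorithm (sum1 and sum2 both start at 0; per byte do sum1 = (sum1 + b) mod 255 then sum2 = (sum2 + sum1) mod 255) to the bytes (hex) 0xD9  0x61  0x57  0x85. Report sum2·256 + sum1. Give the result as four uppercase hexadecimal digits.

Running sums (mod 255):
  after byte 0 (0xD9): sum1=217, sum2=217
  after byte 1 (0x61): sum1=59, sum2=21
  after byte 2 (0x57): sum1=146, sum2=167
  after byte 3 (0x85): sum1=24, sum2=191
Checksum = sum2·256 + sum1 = 191·256 + 24 = 48920 = 0xBF18.

BF18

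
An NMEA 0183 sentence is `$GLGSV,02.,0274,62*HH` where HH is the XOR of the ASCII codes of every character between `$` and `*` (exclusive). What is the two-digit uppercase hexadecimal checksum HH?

4C

XOR the ASCII codes of the payload characters:
  'G' = 0x47 → acc = 0x47
  'L' = 0x4C → acc = 0x0B
  'G' = 0x47 → acc = 0x4C
  'S' = 0x53 → acc = 0x1F
  'V' = 0x56 → acc = 0x49
  ',' = 0x2C → acc = 0x65
  '0' = 0x30 → acc = 0x55
  '2' = 0x32 → acc = 0x67
  '.' = 0x2E → acc = 0x49
  ',' = 0x2C → acc = 0x65
  '0' = 0x30 → acc = 0x55
  '2' = 0x32 → acc = 0x67
  '7' = 0x37 → acc = 0x50
  '4' = 0x34 → acc = 0x64
  ',' = 0x2C → acc = 0x48
  '6' = 0x36 → acc = 0x7E
  '2' = 0x32 → acc = 0x4C
Checksum = 0x4C.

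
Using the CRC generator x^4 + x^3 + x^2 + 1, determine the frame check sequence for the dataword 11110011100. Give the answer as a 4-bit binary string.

Append 4 zeros: 111100111000000. Divide by 11101 (XOR where the leading bit is 1):
  pos 0: 11110 XOR 11101 = 00011
  pos 3: 11011 XOR 11101 = 00110
  pos 5: 11010 XOR 11101 = 00111
  pos 7: 11100 XOR 11101 = 00001
Remainder (last 4 bits) = 1000. This is the CRC / FCS.

1000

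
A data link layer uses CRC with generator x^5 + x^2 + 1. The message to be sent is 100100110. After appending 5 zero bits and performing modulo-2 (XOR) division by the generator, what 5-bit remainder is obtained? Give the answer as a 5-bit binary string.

Append 5 zeros: 10010011000000. Divide by 100101 (XOR where the leading bit is 1):
  pos 0: 100100 XOR 100101 = 000001
  pos 5: 111000 XOR 100101 = 011101
  pos 6: 111010 XOR 100101 = 011111
  pos 7: 111110 XOR 100101 = 011011
  pos 8: 110110 XOR 100101 = 010011
Remainder (last 5 bits) = 10011. This is the CRC / FCS.

10011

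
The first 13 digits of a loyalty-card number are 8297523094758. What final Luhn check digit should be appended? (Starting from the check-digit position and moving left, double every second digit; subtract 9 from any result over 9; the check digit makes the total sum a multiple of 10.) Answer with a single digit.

Partial digits right→left: 8 5 7 4 9 0 3 2 5 7 9 2 8
Double every second digit counting from the check-digit position (so the 1st, 3rd, 5th, ... of the partial from the right).
  doubled (with −9 where >9): 7 5 9 6 1 9 7 → sum 44
  kept as-is: 5 4 0 2 7 2 → sum 20
Total = 44 + 20 = 64.
Check digit = (10 − (64 mod 10)) mod 10 = 6.

6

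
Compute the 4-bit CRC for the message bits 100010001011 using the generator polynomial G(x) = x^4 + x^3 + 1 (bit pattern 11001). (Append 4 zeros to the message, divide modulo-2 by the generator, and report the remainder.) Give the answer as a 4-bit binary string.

Append 4 zeros: 1000100010110000. Divide by 11001 (XOR where the leading bit is 1):
  pos 0: 10001 XOR 11001 = 01000
  pos 1: 10000 XOR 11001 = 01001
  pos 2: 10010 XOR 11001 = 01011
  pos 3: 10110 XOR 11001 = 01111
  pos 4: 11111 XOR 11001 = 00110
  pos 6: 11001 XOR 11001 = 00000
  pos 11: 10000 XOR 11001 = 01001
Remainder (last 4 bits) = 1001. This is the CRC / FCS.

1001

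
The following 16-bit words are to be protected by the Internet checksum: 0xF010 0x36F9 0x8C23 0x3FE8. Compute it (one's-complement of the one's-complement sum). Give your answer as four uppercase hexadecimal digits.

0CEA

One's-complement addition (fold any carry out of bit 15 back into bit 0):
  0xF010 + 0x36F9 = 0x12709 → wrap carry → 0x270A
  0x270A + 0x8C23 = 0x0B32D
  0xB32D + 0x3FE8 = 0x0F315
One's-complement sum = 0xF315.
Checksum = ~0xF315 & 0xFFFF = 0x0CEA.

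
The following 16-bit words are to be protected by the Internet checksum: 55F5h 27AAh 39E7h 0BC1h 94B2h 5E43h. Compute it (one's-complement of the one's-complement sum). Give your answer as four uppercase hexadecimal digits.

One's-complement addition (fold any carry out of bit 15 back into bit 0):
  0x55F5 + 0x27AA = 0x07D9F
  0x7D9F + 0x39E7 = 0x0B786
  0xB786 + 0x0BC1 = 0x0C347
  0xC347 + 0x94B2 = 0x157F9 → wrap carry → 0x57FA
  0x57FA + 0x5E43 = 0x0B63D
One's-complement sum = 0xB63D.
Checksum = ~0xB63D & 0xFFFF = 0x49C2.

49C2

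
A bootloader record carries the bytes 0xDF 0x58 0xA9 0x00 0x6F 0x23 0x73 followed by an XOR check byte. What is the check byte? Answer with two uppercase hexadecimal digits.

11

XOR the bytes together:
  start with 0xDF
  0xDF ⊕ 0x58 = 0x87
  0x87 ⊕ 0xA9 = 0x2E
  0x2E ⊕ 0x00 = 0x2E
  0x2E ⊕ 0x6F = 0x41
  0x41 ⊕ 0x23 = 0x62
  0x62 ⊕ 0x73 = 0x11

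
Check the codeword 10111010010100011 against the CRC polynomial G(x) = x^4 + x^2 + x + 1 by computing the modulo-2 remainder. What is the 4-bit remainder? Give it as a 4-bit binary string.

Modulo-2 division of 10111010010100011 by 10111:
  pos 0: 10111 XOR 10111 = 00000
  pos 6: 10010 XOR 10111 = 00101
  pos 8: 10110 XOR 10111 = 00001
  pos 12: 10011 XOR 10111 = 00100
Remainder = 0100 (nonzero — an error is detected).

0100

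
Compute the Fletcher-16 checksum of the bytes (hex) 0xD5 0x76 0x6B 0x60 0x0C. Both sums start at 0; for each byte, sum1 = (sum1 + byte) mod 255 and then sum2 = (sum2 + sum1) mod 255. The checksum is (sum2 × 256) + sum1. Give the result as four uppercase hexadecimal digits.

1624

Running sums (mod 255):
  after byte 0 (0xD5): sum1=213, sum2=213
  after byte 1 (0x76): sum1=76, sum2=34
  after byte 2 (0x6B): sum1=183, sum2=217
  after byte 3 (0x60): sum1=24, sum2=241
  after byte 4 (0x0C): sum1=36, sum2=22
Checksum = sum2·256 + sum1 = 22·256 + 36 = 5668 = 0x1624.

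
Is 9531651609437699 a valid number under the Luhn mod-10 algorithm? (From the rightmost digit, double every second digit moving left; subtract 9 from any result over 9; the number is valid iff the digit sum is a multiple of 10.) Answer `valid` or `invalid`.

invalid

From the right, keep odd positions and double even positions (subtract 9 from any doubled value over 9):
  doubled (positions 2,4,...): 9 5 8 0 2 3 6 9 → sum 42
  kept (positions 1,3,...): 9 6 3 9 6 5 1 5 → sum 44
Total = 86.
86 mod 10 = 6, so the number is invalid.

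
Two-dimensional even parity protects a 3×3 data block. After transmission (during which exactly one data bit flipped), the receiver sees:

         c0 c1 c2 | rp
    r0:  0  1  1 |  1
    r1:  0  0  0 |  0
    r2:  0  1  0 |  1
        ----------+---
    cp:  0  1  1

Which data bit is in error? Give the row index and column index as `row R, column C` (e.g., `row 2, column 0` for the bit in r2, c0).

row 0, column 1

Recompute each row's even parity and compare to rp:
  r0: data parity 0, sent rp 1 → mismatch
  r1: data parity 0, sent rp 0 → ok
  r2: data parity 1, sent rp 1 → ok
Recompute each column's even parity and compare to cp:
  c0: data parity 0, sent cp 0 → ok
  c1: data parity 0, sent cp 1 → mismatch
  c2: data parity 1, sent cp 1 → ok
Exactly one row (r0) and one column (c1) fail → the flipped bit is at their intersection.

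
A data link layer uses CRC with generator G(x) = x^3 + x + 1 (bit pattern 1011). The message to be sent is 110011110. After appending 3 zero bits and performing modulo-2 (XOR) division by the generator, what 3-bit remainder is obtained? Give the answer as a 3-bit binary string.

000

Append 3 zeros: 110011110000. Divide by 1011 (XOR where the leading bit is 1):
  pos 0: 1100 XOR 1011 = 0111
  pos 1: 1111 XOR 1011 = 0100
  pos 2: 1001 XOR 1011 = 0010
  pos 4: 1011 XOR 1011 = 0000
Remainder (last 3 bits) = 000. This is the CRC / FCS.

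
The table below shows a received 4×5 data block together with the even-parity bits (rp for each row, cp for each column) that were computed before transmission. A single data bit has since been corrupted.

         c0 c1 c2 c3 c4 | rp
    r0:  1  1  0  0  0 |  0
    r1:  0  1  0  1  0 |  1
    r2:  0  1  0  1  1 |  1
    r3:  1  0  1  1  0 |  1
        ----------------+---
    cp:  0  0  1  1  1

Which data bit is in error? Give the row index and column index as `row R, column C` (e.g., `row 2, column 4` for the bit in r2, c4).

row 1, column 1

Recompute each row's even parity and compare to rp:
  r0: data parity 0, sent rp 0 → ok
  r1: data parity 0, sent rp 1 → mismatch
  r2: data parity 1, sent rp 1 → ok
  r3: data parity 1, sent rp 1 → ok
Recompute each column's even parity and compare to cp:
  c0: data parity 0, sent cp 0 → ok
  c1: data parity 1, sent cp 0 → mismatch
  c2: data parity 1, sent cp 1 → ok
  c3: data parity 1, sent cp 1 → ok
  c4: data parity 1, sent cp 1 → ok
Exactly one row (r1) and one column (c1) fail → the flipped bit is at their intersection.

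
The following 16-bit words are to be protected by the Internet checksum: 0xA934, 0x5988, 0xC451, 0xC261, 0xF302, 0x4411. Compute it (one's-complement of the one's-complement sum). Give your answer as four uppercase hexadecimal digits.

3F7B

One's-complement addition (fold any carry out of bit 15 back into bit 0):
  0xA934 + 0x5988 = 0x102BC → wrap carry → 0x02BD
  0x02BD + 0xC451 = 0x0C70E
  0xC70E + 0xC261 = 0x1896F → wrap carry → 0x8970
  0x8970 + 0xF302 = 0x17C72 → wrap carry → 0x7C73
  0x7C73 + 0x4411 = 0x0C084
One's-complement sum = 0xC084.
Checksum = ~0xC084 & 0xFFFF = 0x3F7B.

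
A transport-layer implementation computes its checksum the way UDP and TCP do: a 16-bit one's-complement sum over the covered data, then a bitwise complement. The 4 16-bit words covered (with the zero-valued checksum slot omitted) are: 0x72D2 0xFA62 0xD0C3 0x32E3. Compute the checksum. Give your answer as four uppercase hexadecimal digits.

One's-complement addition (fold any carry out of bit 15 back into bit 0):
  0x72D2 + 0xFA62 = 0x16D34 → wrap carry → 0x6D35
  0x6D35 + 0xD0C3 = 0x13DF8 → wrap carry → 0x3DF9
  0x3DF9 + 0x32E3 = 0x070DC
One's-complement sum = 0x70DC.
Checksum = ~0x70DC & 0xFFFF = 0x8F23.

8F23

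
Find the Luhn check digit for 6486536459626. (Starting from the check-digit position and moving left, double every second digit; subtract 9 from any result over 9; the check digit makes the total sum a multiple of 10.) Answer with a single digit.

1

Partial digits right→left: 6 2 6 9 5 4 6 3 5 6 8 4 6
Double every second digit counting from the check-digit position (so the 1st, 3rd, 5th, ... of the partial from the right).
  doubled (with −9 where >9): 3 3 1 3 1 7 3 → sum 21
  kept as-is: 2 9 4 3 6 4 → sum 28
Total = 21 + 28 = 49.
Check digit = (10 − (49 mod 10)) mod 10 = 1.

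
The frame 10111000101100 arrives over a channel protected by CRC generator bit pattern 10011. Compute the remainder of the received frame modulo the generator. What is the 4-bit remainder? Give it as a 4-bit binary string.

Modulo-2 division of 10111000101100 by 10011:
  pos 0: 10111 XOR 10011 = 00100
  pos 2: 10000 XOR 10011 = 00011
  pos 5: 11010 XOR 10011 = 01001
  pos 6: 10011 XOR 10011 = 00000
Remainder = 0100 (nonzero — an error is detected).

0100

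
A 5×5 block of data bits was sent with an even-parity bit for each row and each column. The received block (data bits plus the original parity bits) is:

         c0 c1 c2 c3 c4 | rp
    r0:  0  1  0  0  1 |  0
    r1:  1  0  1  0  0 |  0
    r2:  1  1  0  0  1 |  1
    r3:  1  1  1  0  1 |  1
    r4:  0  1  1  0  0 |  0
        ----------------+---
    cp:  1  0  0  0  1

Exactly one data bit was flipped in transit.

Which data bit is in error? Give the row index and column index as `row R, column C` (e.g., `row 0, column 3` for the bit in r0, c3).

row 3, column 2

Recompute each row's even parity and compare to rp:
  r0: data parity 0, sent rp 0 → ok
  r1: data parity 0, sent rp 0 → ok
  r2: data parity 1, sent rp 1 → ok
  r3: data parity 0, sent rp 1 → mismatch
  r4: data parity 0, sent rp 0 → ok
Recompute each column's even parity and compare to cp:
  c0: data parity 1, sent cp 1 → ok
  c1: data parity 0, sent cp 0 → ok
  c2: data parity 1, sent cp 0 → mismatch
  c3: data parity 0, sent cp 0 → ok
  c4: data parity 1, sent cp 1 → ok
Exactly one row (r3) and one column (c2) fail → the flipped bit is at their intersection.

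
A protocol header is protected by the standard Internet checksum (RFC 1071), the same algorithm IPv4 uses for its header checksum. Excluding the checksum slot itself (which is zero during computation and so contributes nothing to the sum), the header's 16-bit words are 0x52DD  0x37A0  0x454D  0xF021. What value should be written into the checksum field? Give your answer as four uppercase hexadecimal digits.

One's-complement addition (fold any carry out of bit 15 back into bit 0):
  0x52DD + 0x37A0 = 0x08A7D
  0x8A7D + 0x454D = 0x0CFCA
  0xCFCA + 0xF021 = 0x1BFEB → wrap carry → 0xBFEC
One's-complement sum = 0xBFEC.
Checksum = ~0xBFEC & 0xFFFF = 0x4013.

4013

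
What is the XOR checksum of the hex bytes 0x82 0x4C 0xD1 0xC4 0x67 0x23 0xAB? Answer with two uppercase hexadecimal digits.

XOR the bytes together:
  start with 0x82
  0x82 ⊕ 0x4C = 0xCE
  0xCE ⊕ 0xD1 = 0x1F
  0x1F ⊕ 0xC4 = 0xDB
  0xDB ⊕ 0x67 = 0xBC
  0xBC ⊕ 0x23 = 0x9F
  0x9F ⊕ 0xAB = 0x34

34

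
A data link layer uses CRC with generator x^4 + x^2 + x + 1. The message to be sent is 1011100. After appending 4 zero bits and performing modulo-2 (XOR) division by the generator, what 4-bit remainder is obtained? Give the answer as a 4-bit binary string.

0000

Append 4 zeros: 10111000000. Divide by 10111 (XOR where the leading bit is 1):
  pos 0: 10111 XOR 10111 = 00000
Remainder (last 4 bits) = 0000. This is the CRC / FCS.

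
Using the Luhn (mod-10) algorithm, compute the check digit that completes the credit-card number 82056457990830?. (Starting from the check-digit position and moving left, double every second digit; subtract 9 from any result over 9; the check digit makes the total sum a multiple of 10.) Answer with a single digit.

5

Partial digits right→left: 0 3 8 0 9 9 7 5 4 6 5 0 2 8
Double every second digit counting from the check-digit position (so the 1st, 3rd, 5th, ... of the partial from the right).
  doubled (with −9 where >9): 0 7 9 5 8 1 4 → sum 34
  kept as-is: 3 0 9 5 6 0 8 → sum 31
Total = 34 + 31 = 65.
Check digit = (10 − (65 mod 10)) mod 10 = 5.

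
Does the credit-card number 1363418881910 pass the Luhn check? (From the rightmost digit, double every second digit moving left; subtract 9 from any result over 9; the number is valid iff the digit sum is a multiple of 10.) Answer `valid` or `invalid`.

invalid

From the right, keep odd positions and double even positions (subtract 9 from any doubled value over 9):
  doubled (positions 2,4,...): 2 2 7 2 6 6 → sum 25
  kept (positions 1,3,...): 0 9 8 8 4 6 1 → sum 36
Total = 61.
61 mod 10 = 1, so the number is invalid.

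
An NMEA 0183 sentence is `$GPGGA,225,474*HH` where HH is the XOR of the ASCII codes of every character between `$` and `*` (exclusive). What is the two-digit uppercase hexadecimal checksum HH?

54

XOR the ASCII codes of the payload characters:
  'G' = 0x47 → acc = 0x47
  'P' = 0x50 → acc = 0x17
  'G' = 0x47 → acc = 0x50
  'G' = 0x47 → acc = 0x17
  'A' = 0x41 → acc = 0x56
  ',' = 0x2C → acc = 0x7A
  '2' = 0x32 → acc = 0x48
  '2' = 0x32 → acc = 0x7A
  '5' = 0x35 → acc = 0x4F
  ',' = 0x2C → acc = 0x63
  '4' = 0x34 → acc = 0x57
  '7' = 0x37 → acc = 0x60
  '4' = 0x34 → acc = 0x54
Checksum = 0x54.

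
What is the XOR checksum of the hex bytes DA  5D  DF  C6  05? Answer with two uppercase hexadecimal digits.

XOR the bytes together:
  start with 0xDA
  0xDA ⊕ 0x5D = 0x87
  0x87 ⊕ 0xDF = 0x58
  0x58 ⊕ 0xC6 = 0x9E
  0x9E ⊕ 0x05 = 0x9B

9B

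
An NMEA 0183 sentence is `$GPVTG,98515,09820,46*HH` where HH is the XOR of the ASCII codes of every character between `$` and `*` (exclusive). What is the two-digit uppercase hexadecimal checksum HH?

XOR the ASCII codes of the payload characters:
  'G' = 0x47 → acc = 0x47
  'P' = 0x50 → acc = 0x17
  'V' = 0x56 → acc = 0x41
  'T' = 0x54 → acc = 0x15
  'G' = 0x47 → acc = 0x52
  ',' = 0x2C → acc = 0x7E
  '9' = 0x39 → acc = 0x47
  '8' = 0x38 → acc = 0x7F
  '5' = 0x35 → acc = 0x4A
  '1' = 0x31 → acc = 0x7B
  '5' = 0x35 → acc = 0x4E
  ',' = 0x2C → acc = 0x62
  '0' = 0x30 → acc = 0x52
  '9' = 0x39 → acc = 0x6B
  '8' = 0x38 → acc = 0x53
  '2' = 0x32 → acc = 0x61
  '0' = 0x30 → acc = 0x51
  ',' = 0x2C → acc = 0x7D
  '4' = 0x34 → acc = 0x49
  '6' = 0x36 → acc = 0x7F
Checksum = 0x7F.

7F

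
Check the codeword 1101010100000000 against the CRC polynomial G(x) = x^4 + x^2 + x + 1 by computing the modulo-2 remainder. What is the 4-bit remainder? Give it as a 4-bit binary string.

Modulo-2 division of 1101010100000000 by 10111:
  pos 0: 11010 XOR 10111 = 01101
  pos 1: 11011 XOR 10111 = 01100
  pos 2: 11000 XOR 10111 = 01111
  pos 3: 11111 XOR 10111 = 01000
  pos 4: 10000 XOR 10111 = 00111
  pos 6: 11100 XOR 10111 = 01011
  pos 7: 10110 XOR 10111 = 00001
  pos 11: 10000 XOR 10111 = 00111
Remainder = 0111 (nonzero — an error is detected).

0111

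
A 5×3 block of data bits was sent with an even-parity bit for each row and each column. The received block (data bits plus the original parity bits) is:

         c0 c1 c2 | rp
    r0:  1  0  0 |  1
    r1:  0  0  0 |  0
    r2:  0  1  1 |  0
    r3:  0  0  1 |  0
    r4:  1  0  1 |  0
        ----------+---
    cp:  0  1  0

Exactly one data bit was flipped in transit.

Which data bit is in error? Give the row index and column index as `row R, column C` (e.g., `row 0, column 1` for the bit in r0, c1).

row 3, column 2

Recompute each row's even parity and compare to rp:
  r0: data parity 1, sent rp 1 → ok
  r1: data parity 0, sent rp 0 → ok
  r2: data parity 0, sent rp 0 → ok
  r3: data parity 1, sent rp 0 → mismatch
  r4: data parity 0, sent rp 0 → ok
Recompute each column's even parity and compare to cp:
  c0: data parity 0, sent cp 0 → ok
  c1: data parity 1, sent cp 1 → ok
  c2: data parity 1, sent cp 0 → mismatch
Exactly one row (r3) and one column (c2) fail → the flipped bit is at their intersection.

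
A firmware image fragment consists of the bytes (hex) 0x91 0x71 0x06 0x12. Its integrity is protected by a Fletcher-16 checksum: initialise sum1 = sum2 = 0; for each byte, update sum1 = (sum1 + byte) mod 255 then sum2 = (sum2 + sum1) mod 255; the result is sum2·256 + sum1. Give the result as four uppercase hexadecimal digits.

B81B

Running sums (mod 255):
  after byte 0 (0x91): sum1=145, sum2=145
  after byte 1 (0x71): sum1=3, sum2=148
  after byte 2 (0x06): sum1=9, sum2=157
  after byte 3 (0x12): sum1=27, sum2=184
Checksum = sum2·256 + sum1 = 184·256 + 27 = 47131 = 0xB81B.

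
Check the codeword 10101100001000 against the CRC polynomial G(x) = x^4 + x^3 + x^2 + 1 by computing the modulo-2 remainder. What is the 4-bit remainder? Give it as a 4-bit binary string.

1101

Modulo-2 division of 10101100001000 by 11101:
  pos 0: 10101 XOR 11101 = 01000
  pos 1: 10001 XOR 11101 = 01100
  pos 2: 11000 XOR 11101 = 00101
  pos 4: 10100 XOR 11101 = 01001
  pos 5: 10010 XOR 11101 = 01111
  pos 6: 11111 XOR 11101 = 00010
  pos 9: 10000 XOR 11101 = 01101
Remainder = 1101 (nonzero — an error is detected).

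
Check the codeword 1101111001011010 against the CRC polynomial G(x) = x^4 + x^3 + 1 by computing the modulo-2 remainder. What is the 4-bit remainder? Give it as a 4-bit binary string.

Modulo-2 division of 1101111001011010 by 11001:
  pos 0: 11011 XOR 11001 = 00010
  pos 3: 10110 XOR 11001 = 01111
  pos 4: 11110 XOR 11001 = 00111
  pos 6: 11110 XOR 11001 = 00111
  pos 8: 11111 XOR 11001 = 00110
  pos 10: 11001 XOR 11001 = 00000
Remainder = 0000 (zero — the frame passes the CRC check).

0000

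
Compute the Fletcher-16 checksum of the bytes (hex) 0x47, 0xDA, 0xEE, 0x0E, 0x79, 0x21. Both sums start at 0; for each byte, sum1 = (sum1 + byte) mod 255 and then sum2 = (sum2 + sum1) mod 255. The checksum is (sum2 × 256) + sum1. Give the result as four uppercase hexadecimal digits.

Running sums (mod 255):
  after byte 0 (0x47): sum1=71, sum2=71
  after byte 1 (0xDA): sum1=34, sum2=105
  after byte 2 (0xEE): sum1=17, sum2=122
  after byte 3 (0x0E): sum1=31, sum2=153
  after byte 4 (0x79): sum1=152, sum2=50
  after byte 5 (0x21): sum1=185, sum2=235
Checksum = sum2·256 + sum1 = 235·256 + 185 = 60345 = 0xEBB9.

EBB9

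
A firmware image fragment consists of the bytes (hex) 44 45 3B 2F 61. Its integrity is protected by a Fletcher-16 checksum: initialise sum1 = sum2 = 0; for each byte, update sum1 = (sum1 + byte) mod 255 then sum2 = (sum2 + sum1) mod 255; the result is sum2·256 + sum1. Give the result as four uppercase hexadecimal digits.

DB55

Running sums (mod 255):
  after byte 0 (44): sum1=68, sum2=68
  after byte 1 (45): sum1=137, sum2=205
  after byte 2 (3B): sum1=196, sum2=146
  after byte 3 (2F): sum1=243, sum2=134
  after byte 4 (61): sum1=85, sum2=219
Checksum = sum2·256 + sum1 = 219·256 + 85 = 56149 = 0xDB55.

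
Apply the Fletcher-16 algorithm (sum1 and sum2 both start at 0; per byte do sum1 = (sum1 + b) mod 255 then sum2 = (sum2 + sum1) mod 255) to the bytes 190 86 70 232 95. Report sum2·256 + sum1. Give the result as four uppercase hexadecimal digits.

Running sums (mod 255):
  after byte 0 (190): sum1=190, sum2=190
  after byte 1 (86): sum1=21, sum2=211
  after byte 2 (70): sum1=91, sum2=47
  after byte 3 (232): sum1=68, sum2=115
  after byte 4 (95): sum1=163, sum2=23
Checksum = sum2·256 + sum1 = 23·256 + 163 = 6051 = 0x17A3.

17A3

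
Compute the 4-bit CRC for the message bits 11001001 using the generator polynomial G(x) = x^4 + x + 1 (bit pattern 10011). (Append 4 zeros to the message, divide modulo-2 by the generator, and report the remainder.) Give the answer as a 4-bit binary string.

Append 4 zeros: 110010010000. Divide by 10011 (XOR where the leading bit is 1):
  pos 0: 11001 XOR 10011 = 01010
  pos 1: 10100 XOR 10011 = 00111
  pos 3: 11101 XOR 10011 = 01110
  pos 4: 11100 XOR 10011 = 01111
  pos 5: 11110 XOR 10011 = 01101
  pos 6: 11010 XOR 10011 = 01001
  pos 7: 10010 XOR 10011 = 00001
Remainder (last 4 bits) = 0001. This is the CRC / FCS.

0001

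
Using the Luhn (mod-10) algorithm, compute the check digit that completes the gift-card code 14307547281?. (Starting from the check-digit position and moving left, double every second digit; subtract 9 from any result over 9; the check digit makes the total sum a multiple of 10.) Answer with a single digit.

Partial digits right→left: 1 8 2 7 4 5 7 0 3 4 1
Double every second digit counting from the check-digit position (so the 1st, 3rd, 5th, ... of the partial from the right).
  doubled (with −9 where >9): 2 4 8 5 6 2 → sum 27
  kept as-is: 8 7 5 0 4 → sum 24
Total = 27 + 24 = 51.
Check digit = (10 − (51 mod 10)) mod 10 = 9.

9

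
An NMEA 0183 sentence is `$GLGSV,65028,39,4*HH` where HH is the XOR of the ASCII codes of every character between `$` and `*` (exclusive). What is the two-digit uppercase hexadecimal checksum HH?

XOR the ASCII codes of the payload characters:
  'G' = 0x47 → acc = 0x47
  'L' = 0x4C → acc = 0x0B
  'G' = 0x47 → acc = 0x4C
  'S' = 0x53 → acc = 0x1F
  'V' = 0x56 → acc = 0x49
  ',' = 0x2C → acc = 0x65
  '6' = 0x36 → acc = 0x53
  '5' = 0x35 → acc = 0x66
  '0' = 0x30 → acc = 0x56
  '2' = 0x32 → acc = 0x64
  '8' = 0x38 → acc = 0x5C
  ',' = 0x2C → acc = 0x70
  '3' = 0x33 → acc = 0x43
  '9' = 0x39 → acc = 0x7A
  ',' = 0x2C → acc = 0x56
  '4' = 0x34 → acc = 0x62
Checksum = 0x62.

62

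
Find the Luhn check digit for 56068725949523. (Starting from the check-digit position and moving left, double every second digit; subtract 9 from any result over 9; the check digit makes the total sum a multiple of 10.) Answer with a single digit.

Partial digits right→left: 3 2 5 9 4 9 5 2 7 8 6 0 6 5
Double every second digit counting from the check-digit position (so the 1st, 3rd, 5th, ... of the partial from the right).
  doubled (with −9 where >9): 6 1 8 1 5 3 3 → sum 27
  kept as-is: 2 9 9 2 8 0 5 → sum 35
Total = 27 + 35 = 62.
Check digit = (10 − (62 mod 10)) mod 10 = 8.

8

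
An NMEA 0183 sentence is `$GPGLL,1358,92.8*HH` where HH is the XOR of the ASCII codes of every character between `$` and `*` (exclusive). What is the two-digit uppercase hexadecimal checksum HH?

42

XOR the ASCII codes of the payload characters:
  'G' = 0x47 → acc = 0x47
  'P' = 0x50 → acc = 0x17
  'G' = 0x47 → acc = 0x50
  'L' = 0x4C → acc = 0x1C
  'L' = 0x4C → acc = 0x50
  ',' = 0x2C → acc = 0x7C
  '1' = 0x31 → acc = 0x4D
  '3' = 0x33 → acc = 0x7E
  '5' = 0x35 → acc = 0x4B
  '8' = 0x38 → acc = 0x73
  ',' = 0x2C → acc = 0x5F
  '9' = 0x39 → acc = 0x66
  '2' = 0x32 → acc = 0x54
  '.' = 0x2E → acc = 0x7A
  '8' = 0x38 → acc = 0x42
Checksum = 0x42.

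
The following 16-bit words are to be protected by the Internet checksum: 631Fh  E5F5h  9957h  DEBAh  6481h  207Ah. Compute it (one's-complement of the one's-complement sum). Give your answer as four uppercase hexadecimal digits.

B9DC

One's-complement addition (fold any carry out of bit 15 back into bit 0):
  0x631F + 0xE5F5 = 0x14914 → wrap carry → 0x4915
  0x4915 + 0x9957 = 0x0E26C
  0xE26C + 0xDEBA = 0x1C126 → wrap carry → 0xC127
  0xC127 + 0x6481 = 0x125A8 → wrap carry → 0x25A9
  0x25A9 + 0x207A = 0x04623
One's-complement sum = 0x4623.
Checksum = ~0x4623 & 0xFFFF = 0xB9DC.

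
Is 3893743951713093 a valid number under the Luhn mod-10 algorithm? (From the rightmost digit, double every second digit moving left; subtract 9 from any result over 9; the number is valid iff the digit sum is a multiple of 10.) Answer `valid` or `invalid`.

invalid

From the right, keep odd positions and double even positions (subtract 9 from any doubled value over 9):
  doubled (positions 2,4,...): 9 6 5 1 6 5 9 6 → sum 47
  kept (positions 1,3,...): 3 0 1 1 9 4 3 8 → sum 29
Total = 76.
76 mod 10 = 6, so the number is invalid.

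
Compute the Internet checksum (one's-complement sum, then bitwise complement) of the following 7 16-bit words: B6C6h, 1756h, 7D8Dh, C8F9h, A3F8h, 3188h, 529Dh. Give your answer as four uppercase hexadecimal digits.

One's-complement addition (fold any carry out of bit 15 back into bit 0):
  0xB6C6 + 0x1756 = 0x0CE1C
  0xCE1C + 0x7D8D = 0x14BA9 → wrap carry → 0x4BAA
  0x4BAA + 0xC8F9 = 0x114A3 → wrap carry → 0x14A4
  0x14A4 + 0xA3F8 = 0x0B89C
  0xB89C + 0x3188 = 0x0EA24
  0xEA24 + 0x529D = 0x13CC1 → wrap carry → 0x3CC2
One's-complement sum = 0x3CC2.
Checksum = ~0x3CC2 & 0xFFFF = 0xC33D.

C33D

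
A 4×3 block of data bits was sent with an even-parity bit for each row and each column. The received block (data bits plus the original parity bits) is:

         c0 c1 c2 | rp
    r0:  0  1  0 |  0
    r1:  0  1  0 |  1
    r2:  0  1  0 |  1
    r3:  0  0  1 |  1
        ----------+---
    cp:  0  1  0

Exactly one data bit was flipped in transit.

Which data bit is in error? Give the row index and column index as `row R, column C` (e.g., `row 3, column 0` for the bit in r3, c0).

Recompute each row's even parity and compare to rp:
  r0: data parity 1, sent rp 0 → mismatch
  r1: data parity 1, sent rp 1 → ok
  r2: data parity 1, sent rp 1 → ok
  r3: data parity 1, sent rp 1 → ok
Recompute each column's even parity and compare to cp:
  c0: data parity 0, sent cp 0 → ok
  c1: data parity 1, sent cp 1 → ok
  c2: data parity 1, sent cp 0 → mismatch
Exactly one row (r0) and one column (c2) fail → the flipped bit is at their intersection.

row 0, column 2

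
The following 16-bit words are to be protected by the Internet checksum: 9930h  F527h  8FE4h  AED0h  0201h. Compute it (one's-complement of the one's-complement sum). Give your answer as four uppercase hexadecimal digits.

One's-complement addition (fold any carry out of bit 15 back into bit 0):
  0x9930 + 0xF527 = 0x18E57 → wrap carry → 0x8E58
  0x8E58 + 0x8FE4 = 0x11E3C → wrap carry → 0x1E3D
  0x1E3D + 0xAED0 = 0x0CD0D
  0xCD0D + 0x0201 = 0x0CF0E
One's-complement sum = 0xCF0E.
Checksum = ~0xCF0E & 0xFFFF = 0x30F1.

30F1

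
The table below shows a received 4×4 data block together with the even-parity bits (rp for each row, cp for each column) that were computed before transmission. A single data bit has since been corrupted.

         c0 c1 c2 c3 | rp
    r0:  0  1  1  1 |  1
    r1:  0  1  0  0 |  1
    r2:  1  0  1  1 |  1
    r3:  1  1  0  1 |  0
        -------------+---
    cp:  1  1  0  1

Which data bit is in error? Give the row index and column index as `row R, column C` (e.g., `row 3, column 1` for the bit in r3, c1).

Recompute each row's even parity and compare to rp:
  r0: data parity 1, sent rp 1 → ok
  r1: data parity 1, sent rp 1 → ok
  r2: data parity 1, sent rp 1 → ok
  r3: data parity 1, sent rp 0 → mismatch
Recompute each column's even parity and compare to cp:
  c0: data parity 0, sent cp 1 → mismatch
  c1: data parity 1, sent cp 1 → ok
  c2: data parity 0, sent cp 0 → ok
  c3: data parity 1, sent cp 1 → ok
Exactly one row (r3) and one column (c0) fail → the flipped bit is at their intersection.

row 3, column 0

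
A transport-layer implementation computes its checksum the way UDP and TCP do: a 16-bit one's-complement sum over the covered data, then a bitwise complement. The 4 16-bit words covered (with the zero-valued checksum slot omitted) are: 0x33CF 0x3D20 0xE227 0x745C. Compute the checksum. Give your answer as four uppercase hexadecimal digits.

One's-complement addition (fold any carry out of bit 15 back into bit 0):
  0x33CF + 0x3D20 = 0x070EF
  0x70EF + 0xE227 = 0x15316 → wrap carry → 0x5317
  0x5317 + 0x745C = 0x0C773
One's-complement sum = 0xC773.
Checksum = ~0xC773 & 0xFFFF = 0x388C.

388C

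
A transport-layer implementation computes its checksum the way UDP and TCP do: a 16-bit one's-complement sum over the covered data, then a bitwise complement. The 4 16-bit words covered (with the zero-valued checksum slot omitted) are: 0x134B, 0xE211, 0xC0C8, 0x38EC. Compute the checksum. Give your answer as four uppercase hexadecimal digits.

One's-complement addition (fold any carry out of bit 15 back into bit 0):
  0x134B + 0xE211 = 0x0F55C
  0xF55C + 0xC0C8 = 0x1B624 → wrap carry → 0xB625
  0xB625 + 0x38EC = 0x0EF11
One's-complement sum = 0xEF11.
Checksum = ~0xEF11 & 0xFFFF = 0x10EE.

10EE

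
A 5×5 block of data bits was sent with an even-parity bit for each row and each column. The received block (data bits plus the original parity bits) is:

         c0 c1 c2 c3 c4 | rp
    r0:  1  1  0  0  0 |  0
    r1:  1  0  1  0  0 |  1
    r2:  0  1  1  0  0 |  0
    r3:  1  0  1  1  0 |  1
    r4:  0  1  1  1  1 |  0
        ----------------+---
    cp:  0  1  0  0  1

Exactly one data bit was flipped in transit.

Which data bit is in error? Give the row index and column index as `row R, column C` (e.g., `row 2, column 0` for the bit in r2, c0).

row 1, column 0

Recompute each row's even parity and compare to rp:
  r0: data parity 0, sent rp 0 → ok
  r1: data parity 0, sent rp 1 → mismatch
  r2: data parity 0, sent rp 0 → ok
  r3: data parity 1, sent rp 1 → ok
  r4: data parity 0, sent rp 0 → ok
Recompute each column's even parity and compare to cp:
  c0: data parity 1, sent cp 0 → mismatch
  c1: data parity 1, sent cp 1 → ok
  c2: data parity 0, sent cp 0 → ok
  c3: data parity 0, sent cp 0 → ok
  c4: data parity 1, sent cp 1 → ok
Exactly one row (r1) and one column (c0) fail → the flipped bit is at their intersection.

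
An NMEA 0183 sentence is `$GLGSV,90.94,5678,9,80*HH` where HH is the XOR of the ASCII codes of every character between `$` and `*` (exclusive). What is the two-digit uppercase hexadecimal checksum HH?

5E

XOR the ASCII codes of the payload characters:
  'G' = 0x47 → acc = 0x47
  'L' = 0x4C → acc = 0x0B
  'G' = 0x47 → acc = 0x4C
  'S' = 0x53 → acc = 0x1F
  'V' = 0x56 → acc = 0x49
  ',' = 0x2C → acc = 0x65
  '9' = 0x39 → acc = 0x5C
  '0' = 0x30 → acc = 0x6C
  '.' = 0x2E → acc = 0x42
  '9' = 0x39 → acc = 0x7B
  '4' = 0x34 → acc = 0x4F
  ',' = 0x2C → acc = 0x63
  '5' = 0x35 → acc = 0x56
  '6' = 0x36 → acc = 0x60
  '7' = 0x37 → acc = 0x57
  '8' = 0x38 → acc = 0x6F
  ',' = 0x2C → acc = 0x43
  '9' = 0x39 → acc = 0x7A
  ',' = 0x2C → acc = 0x56
  '8' = 0x38 → acc = 0x6E
  '0' = 0x30 → acc = 0x5E
Checksum = 0x5E.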